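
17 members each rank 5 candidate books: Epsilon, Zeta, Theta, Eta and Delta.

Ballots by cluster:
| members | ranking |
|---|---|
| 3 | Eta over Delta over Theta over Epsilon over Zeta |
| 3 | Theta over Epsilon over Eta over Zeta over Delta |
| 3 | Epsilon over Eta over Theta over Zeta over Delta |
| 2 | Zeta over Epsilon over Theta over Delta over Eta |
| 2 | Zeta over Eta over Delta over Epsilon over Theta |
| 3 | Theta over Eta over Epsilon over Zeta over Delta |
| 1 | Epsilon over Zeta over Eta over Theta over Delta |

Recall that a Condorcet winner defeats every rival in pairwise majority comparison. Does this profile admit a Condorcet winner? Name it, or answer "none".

none

Check each pair by majority over 17 ballots:
Epsilon vs Zeta: 13 to 4, Epsilon.
Epsilon vs Theta: 8 to 9, Theta.
Epsilon vs Eta: 3+3+2+1 = 9 for Epsilon, 8 for Eta — Epsilon by 9–8.
Epsilon vs Delta: Epsilon is ranked higher on 3+3+2+3+1 = 12 ballots, Delta on 5. Epsilon wins 12–5.
Zeta vs Theta: Zeta is ranked higher on 2+2+1 = 5 ballots, Theta on 12. Theta wins 12–5.
Zeta vs Eta: Zeta preferred on 2+2+1 = 5 ballots; Eta wins 12–5.
Zeta vs Delta: Zeta is ranked higher on 3+3+2+2+3+1 = 14 ballots, Delta on 3. Zeta wins 14–3.
Theta vs Eta: Theta preferred on 3+2+3 = 8 ballots; Eta wins 9–8.
Theta vs Delta: Theta preferred on 3+3+2+3+1 = 12 ballots; Theta wins 12–5.
Eta vs Delta: 3+3+3+2+3+1 = 15 for Eta, 2 for Delta — Eta by 15–2.
Every book loses at least once (Epsilon loses to Theta; Zeta loses to Epsilon; Theta loses to Eta; Eta loses to Epsilon; Delta loses to Epsilon). The majority relation contains the cycle Epsilon > Eta > Theta > Epsilon, so there is no Condorcet winner.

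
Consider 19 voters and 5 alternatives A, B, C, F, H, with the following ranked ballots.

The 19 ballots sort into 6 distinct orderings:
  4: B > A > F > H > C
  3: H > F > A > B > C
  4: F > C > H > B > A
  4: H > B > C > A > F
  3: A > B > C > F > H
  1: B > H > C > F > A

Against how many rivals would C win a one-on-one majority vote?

0

C against each rival (19 voters):
C vs A: 4+4+1 = 9 for C, 10 for A — A by 10–9.
C vs B: B, 15–4.
C vs F: F, 11–8.
C vs H: C is ranked higher on 4+3 = 7 ballots, H on 12. H wins 12–7.
C beats no one; loses to A, B, F, H — 0 pairwise wins.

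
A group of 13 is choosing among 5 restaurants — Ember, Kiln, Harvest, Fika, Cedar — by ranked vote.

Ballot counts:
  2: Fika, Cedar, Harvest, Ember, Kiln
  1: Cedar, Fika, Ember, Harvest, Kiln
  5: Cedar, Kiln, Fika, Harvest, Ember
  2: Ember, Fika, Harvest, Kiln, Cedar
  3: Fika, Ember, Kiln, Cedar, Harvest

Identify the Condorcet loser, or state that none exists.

none

Head-to-head results (13 friends):
Ember–Kiln: Ember 8–5.
Ember vs Harvest: Harvest wins 7–6.
Ember vs Fika: Fika, 11–2.
Ember vs Cedar: 2+3 = 5 for Ember, 8 for Cedar — Cedar by 8–5.
Kiln–Harvest: Kiln 8–5.
Kiln vs Fika: Kiln is ranked higher on 5 ballots, Fika on 8. Fika wins 8–5.
Kiln vs Cedar: 2+3 = 5 for Kiln, 8 for Cedar — Cedar by 8–5.
Harvest–Fika: Fika 13–0.
Harvest–Cedar: Cedar 11–2.
Fika vs Cedar: Fika, 7–6.
No restaurant is winless: Ember beats Kiln; Kiln beats Harvest; Harvest beats Ember; Fika beats Ember; Cedar beats Ember. There is no Condorcet loser.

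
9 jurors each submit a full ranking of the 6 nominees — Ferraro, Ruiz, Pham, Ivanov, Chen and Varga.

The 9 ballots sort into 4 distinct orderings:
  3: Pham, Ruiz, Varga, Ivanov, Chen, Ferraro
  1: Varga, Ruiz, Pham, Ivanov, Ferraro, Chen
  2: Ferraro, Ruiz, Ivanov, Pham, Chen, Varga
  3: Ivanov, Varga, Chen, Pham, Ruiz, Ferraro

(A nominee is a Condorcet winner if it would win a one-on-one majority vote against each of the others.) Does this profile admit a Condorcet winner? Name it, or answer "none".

none

Pairwise majorities:
Ferraro vs Ruiz: 2 for Ferraro, 7 for Ruiz — Ruiz by 7–2.
Ferraro vs Pham: Ferraro preferred on 2 ballots; Pham wins 7–2.
Ferraro vs Ivanov: Ferraro preferred on 2 ballots; Ivanov wins 7–2.
Ferraro vs Chen: 3 to 6, Chen.
Ferraro vs Varga: Ferraro preferred on 2 ballots; Varga wins 7–2.
Ruiz vs Pham: 1+2 = 3 for Ruiz, 6 for Pham — Pham by 6–3.
Ruiz vs Ivanov: 3+1+2 = 6 for Ruiz, 3 for Ivanov — Ruiz by 6–3.
Ruiz vs Chen: 6 to 3, Ruiz.
Ruiz vs Varga: Ruiz preferred on 3+2 = 5 ballots; Ruiz wins 5–4.
Pham vs Ivanov: Pham preferred on 3+1 = 4 ballots; Ivanov wins 5–4.
Pham vs Chen: Pham preferred on 3+1+2 = 6 ballots; Pham wins 6–3.
Pham vs Varga: Pham is ranked higher on 3+2 = 5 ballots, Varga on 4. Pham wins 5–4.
Ivanov vs Chen: Ivanov is ranked higher on 3+1+2+3 = 9 ballots, Chen on 0. Ivanov wins 9–0.
Ivanov vs Varga: 2+3 = 5 for Ivanov, 4 for Varga — Ivanov by 5–4.
Chen vs Varga: 2 to 7, Varga.
Each nominee drops at least one matchup (Ferraro loses to Ruiz; Ruiz loses to Pham; Pham loses to Ivanov; Ivanov loses to Ruiz; Chen loses to Ruiz; Varga loses to Ruiz); the cycle Ruiz → Ivanov → Pham → Ruiz rules out a Condorcet winner.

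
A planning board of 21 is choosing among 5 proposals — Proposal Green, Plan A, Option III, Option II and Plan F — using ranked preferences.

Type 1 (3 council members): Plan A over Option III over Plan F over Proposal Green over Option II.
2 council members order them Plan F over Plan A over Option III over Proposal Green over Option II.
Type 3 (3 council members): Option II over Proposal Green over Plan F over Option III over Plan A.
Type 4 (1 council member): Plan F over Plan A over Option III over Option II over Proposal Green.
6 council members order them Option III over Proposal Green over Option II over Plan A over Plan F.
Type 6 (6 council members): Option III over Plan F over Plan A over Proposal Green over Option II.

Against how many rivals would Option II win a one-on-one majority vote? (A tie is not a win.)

0

Option II against each rival (21 council members):
Option II vs Proposal Green: 4 to 17, Proposal Green.
Option II vs Plan A: 3+6 = 9 for Option II, 12 for Plan A — Plan A by 12–9.
Option II vs Option III: 3 to 18, Option III.
Option II vs Plan F: 3+6 = 9 for Option II, 12 for Plan F — Plan F by 12–9.
Option II beats no one; loses to Proposal Green, Plan A, Option III, Plan F — 0 pairwise wins.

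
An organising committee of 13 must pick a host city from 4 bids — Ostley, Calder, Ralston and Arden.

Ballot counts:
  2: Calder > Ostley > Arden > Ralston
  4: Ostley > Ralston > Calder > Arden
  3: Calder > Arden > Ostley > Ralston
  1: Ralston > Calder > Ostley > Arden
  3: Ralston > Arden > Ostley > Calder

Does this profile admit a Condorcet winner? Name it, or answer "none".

Ostley

Check each pair by majority over 13 ballots:
Ostley vs Calder: 4+3 = 7 for Ostley, 6 for Calder — Ostley by 7–6.
Ostley vs Ralston: 2+4+3 = 9 for Ostley, 4 for Ralston — Ostley by 9–4.
Ostley vs Arden: Ostley wins 7–6.
Calder–Ralston: Ralston 8–5.
Calder–Arden: Calder 10–3.
Ralston vs Arden: Ralston preferred on 4+1+3 = 8 ballots; Ralston wins 8–5.
Only Ostley has no losses; Ostley is the Condorcet winner.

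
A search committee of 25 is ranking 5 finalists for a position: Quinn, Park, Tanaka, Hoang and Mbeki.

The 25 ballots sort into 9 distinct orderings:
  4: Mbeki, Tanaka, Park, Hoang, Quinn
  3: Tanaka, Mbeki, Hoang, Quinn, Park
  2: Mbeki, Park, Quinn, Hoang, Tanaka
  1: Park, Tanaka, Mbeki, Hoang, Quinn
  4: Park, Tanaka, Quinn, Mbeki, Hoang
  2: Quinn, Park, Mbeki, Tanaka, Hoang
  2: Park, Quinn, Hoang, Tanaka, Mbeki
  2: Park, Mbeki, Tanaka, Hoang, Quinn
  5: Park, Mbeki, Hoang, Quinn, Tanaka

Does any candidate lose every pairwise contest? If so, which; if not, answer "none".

Quinn

Pairwise majorities:
Quinn vs Park: Park wins 20–5.
Quinn vs Tanaka: Tanaka wins 14–11.
Quinn vs Hoang: Quinn is ranked higher on 2+4+2+2 = 10 ballots, Hoang on 15. Hoang wins 15–10.
Quinn vs Mbeki: 8 to 17, Mbeki.
Park–Tanaka: Park 18–7.
Park vs Hoang: Park, 22–3.
Park vs Mbeki: 16 to 9, Park.
Tanaka–Hoang: Tanaka 16–9.
Tanaka vs Mbeki: Tanaka is ranked higher on 3+1+4+2 = 10 ballots, Mbeki on 15. Mbeki wins 15–10.
Hoang vs Mbeki: Mbeki, 23–2.
Quinn is beaten in every head-to-head and is the Condorcet loser.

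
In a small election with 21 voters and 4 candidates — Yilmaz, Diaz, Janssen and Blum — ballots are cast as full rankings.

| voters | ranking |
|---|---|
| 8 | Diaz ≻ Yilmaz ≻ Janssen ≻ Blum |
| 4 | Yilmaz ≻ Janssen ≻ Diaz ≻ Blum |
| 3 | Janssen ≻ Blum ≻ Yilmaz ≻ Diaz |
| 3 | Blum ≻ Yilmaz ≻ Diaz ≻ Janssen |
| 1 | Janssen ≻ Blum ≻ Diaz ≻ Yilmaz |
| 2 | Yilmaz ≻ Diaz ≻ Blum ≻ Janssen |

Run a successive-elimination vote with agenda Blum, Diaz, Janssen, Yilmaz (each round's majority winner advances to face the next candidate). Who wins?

Yilmaz

Round 1: Blum vs Diaz — 7–14, Diaz advances.
Round 2: Diaz vs Janssen — 13–8, Diaz advances.
Round 3: Diaz vs Yilmaz — 9–12, Yilmaz advances.
Yilmaz survives the agenda.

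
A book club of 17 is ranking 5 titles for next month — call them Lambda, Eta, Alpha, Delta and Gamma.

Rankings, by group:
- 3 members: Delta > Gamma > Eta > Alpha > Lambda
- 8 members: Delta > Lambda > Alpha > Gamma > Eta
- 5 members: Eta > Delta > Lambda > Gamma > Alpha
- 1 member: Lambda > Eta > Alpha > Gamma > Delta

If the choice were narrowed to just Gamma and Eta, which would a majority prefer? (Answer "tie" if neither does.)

Ballots ranking Gamma above Eta: 3 + 8 = 11.
Ballots ranking Eta above Gamma: 17 − 11 = 6.
Gamma wins the head-to-head 11–6.

Gamma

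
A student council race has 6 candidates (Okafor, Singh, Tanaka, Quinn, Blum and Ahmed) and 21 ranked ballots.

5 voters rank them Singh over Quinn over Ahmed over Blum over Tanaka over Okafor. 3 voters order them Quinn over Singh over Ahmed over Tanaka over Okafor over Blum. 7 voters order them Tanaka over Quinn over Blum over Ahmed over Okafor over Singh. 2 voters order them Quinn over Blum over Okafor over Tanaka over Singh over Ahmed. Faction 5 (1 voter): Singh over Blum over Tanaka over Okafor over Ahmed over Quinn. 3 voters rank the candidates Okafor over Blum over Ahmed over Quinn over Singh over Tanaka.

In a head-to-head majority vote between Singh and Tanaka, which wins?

Singh

Ballots ranking Singh above Tanaka: 5 + 3 + 1 + 3 = 12.
Ballots ranking Tanaka above Singh: 21 − 12 = 9.
Singh wins the head-to-head 12–9.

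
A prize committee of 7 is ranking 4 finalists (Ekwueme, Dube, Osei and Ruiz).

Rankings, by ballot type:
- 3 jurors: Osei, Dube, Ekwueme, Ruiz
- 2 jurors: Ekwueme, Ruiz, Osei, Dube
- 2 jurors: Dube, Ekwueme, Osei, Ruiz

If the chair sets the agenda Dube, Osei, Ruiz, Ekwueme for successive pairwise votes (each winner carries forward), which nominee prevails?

Ekwueme

Round 1: Dube vs Osei — 2–5, Osei advances.
Round 2: Osei vs Ruiz — 5–2, Osei advances.
Round 3: Osei vs Ekwueme — 3–4, Ekwueme advances.
Ekwueme survives the agenda.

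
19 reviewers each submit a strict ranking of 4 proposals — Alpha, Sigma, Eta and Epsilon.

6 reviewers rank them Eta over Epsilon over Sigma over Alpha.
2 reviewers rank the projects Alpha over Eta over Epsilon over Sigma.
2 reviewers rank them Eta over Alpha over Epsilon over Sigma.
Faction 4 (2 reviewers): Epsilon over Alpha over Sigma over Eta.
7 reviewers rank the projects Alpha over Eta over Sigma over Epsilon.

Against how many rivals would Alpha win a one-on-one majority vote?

Alpha against each rival (19 reviewers):
Alpha vs Sigma: Alpha preferred on 2+2+2+7 = 13 ballots; Alpha wins 13–6.
Alpha vs Eta: 11 to 8, Alpha.
Alpha vs Epsilon: Alpha, 11–8.
Alpha beats Sigma, Eta, Epsilon — 3 pairwise wins.

3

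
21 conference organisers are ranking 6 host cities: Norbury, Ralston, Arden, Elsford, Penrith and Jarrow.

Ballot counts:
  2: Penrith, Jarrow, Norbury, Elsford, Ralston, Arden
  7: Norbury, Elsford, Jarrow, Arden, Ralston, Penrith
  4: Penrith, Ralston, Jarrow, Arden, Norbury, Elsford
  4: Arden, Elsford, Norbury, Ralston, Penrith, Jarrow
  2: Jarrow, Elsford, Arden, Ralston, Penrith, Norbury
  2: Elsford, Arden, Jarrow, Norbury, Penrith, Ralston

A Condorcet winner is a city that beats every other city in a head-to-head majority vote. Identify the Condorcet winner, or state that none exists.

Pairwise majorities:
Norbury vs Ralston: Norbury, 15–6.
Norbury vs Arden: Arden wins 12–9.
Norbury–Elsford: Norbury 13–8.
Norbury vs Penrith: Norbury wins 13–8.
Norbury vs Jarrow: Norbury preferred on 7+4 = 11 ballots; Norbury wins 11–10.
Ralston vs Arden: Ralston preferred on 2+4 = 6 ballots; Arden wins 15–6.
Ralston vs Elsford: Ralston preferred on 4 ballots; Elsford wins 17–4.
Ralston–Penrith: Ralston 13–8.
Ralston–Jarrow: Jarrow 13–8.
Arden vs Elsford: Arden is ranked higher on 4+4 = 8 ballots, Elsford on 13. Elsford wins 13–8.
Arden vs Penrith: 7+4+2+2 = 15 for Arden, 6 for Penrith — Arden by 15–6.
Arden vs Jarrow: Arden preferred on 4+2 = 6 ballots; Jarrow wins 15–6.
Elsford vs Penrith: 15 to 6, Elsford.
Elsford vs Jarrow: Elsford wins 13–8.
Penrith vs Jarrow: Jarrow wins 11–10.
No city is unbeaten: Norbury loses to Arden; Ralston loses to Norbury; Arden loses to Elsford; Elsford loses to Norbury; Penrith loses to Norbury; Jarrow loses to Norbury. In particular Norbury > Elsford > Arden > Norbury is a majority cycle — no Condorcet winner exists.

none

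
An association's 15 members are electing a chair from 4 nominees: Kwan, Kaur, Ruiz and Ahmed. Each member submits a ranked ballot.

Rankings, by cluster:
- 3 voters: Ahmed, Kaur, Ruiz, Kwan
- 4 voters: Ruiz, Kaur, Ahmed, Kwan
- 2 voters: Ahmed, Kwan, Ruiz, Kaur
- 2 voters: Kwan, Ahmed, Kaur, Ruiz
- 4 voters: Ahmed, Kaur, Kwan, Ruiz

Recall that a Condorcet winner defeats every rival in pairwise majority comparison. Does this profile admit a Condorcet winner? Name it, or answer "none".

Check each pair by majority over 15 ballots:
Kwan vs Kaur: 2+2 = 4 for Kwan, 11 for Kaur — Kaur by 11–4.
Kwan vs Ruiz: 2+2+4 = 8 for Kwan, 7 for Ruiz — Kwan by 8–7.
Kwan vs Ahmed: Kwan preferred on 2 ballots; Ahmed wins 13–2.
Kaur vs Ruiz: Kaur wins 9–6.
Kaur–Ahmed: Ahmed 11–4.
Ruiz vs Ahmed: Ruiz is ranked higher on 4 ballots, Ahmed on 11. Ahmed wins 11–4.
Ahmed wins every pairwise contest, so Ahmed is the Condorcet winner.

Ahmed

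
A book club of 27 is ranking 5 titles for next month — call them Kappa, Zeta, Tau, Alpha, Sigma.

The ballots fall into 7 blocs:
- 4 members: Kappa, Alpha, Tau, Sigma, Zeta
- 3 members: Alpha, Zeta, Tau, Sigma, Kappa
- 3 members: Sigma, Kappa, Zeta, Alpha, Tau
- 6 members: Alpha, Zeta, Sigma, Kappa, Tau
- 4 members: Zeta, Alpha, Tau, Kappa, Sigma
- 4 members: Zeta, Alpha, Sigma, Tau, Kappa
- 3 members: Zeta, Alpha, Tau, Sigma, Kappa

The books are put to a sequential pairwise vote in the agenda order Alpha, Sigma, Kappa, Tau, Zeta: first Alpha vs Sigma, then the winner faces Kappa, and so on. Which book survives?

Zeta

Round 1: Alpha vs Sigma — 24–3, Alpha advances.
Round 2: Alpha vs Kappa — 20–7, Alpha advances.
Round 3: Alpha vs Tau — 27–0, Alpha advances.
Round 4: Alpha vs Zeta — 13–14, Zeta advances.
The agenda winner is Zeta.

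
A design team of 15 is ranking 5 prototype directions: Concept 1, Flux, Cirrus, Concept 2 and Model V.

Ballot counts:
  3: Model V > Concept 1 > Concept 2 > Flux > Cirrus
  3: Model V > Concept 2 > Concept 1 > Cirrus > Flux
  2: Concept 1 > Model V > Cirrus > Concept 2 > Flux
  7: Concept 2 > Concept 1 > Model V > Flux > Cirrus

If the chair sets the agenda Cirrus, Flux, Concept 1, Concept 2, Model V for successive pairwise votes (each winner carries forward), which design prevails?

Round 1: Cirrus vs Flux — 5–10, Flux advances.
Round 2: Flux vs Concept 1 — 0–15, Concept 1 advances.
Round 3: Concept 1 vs Concept 2 — 5–10, Concept 2 advances.
Round 4: Concept 2 vs Model V — 7–8, Model V advances.
The agenda winner is Model V.

Model V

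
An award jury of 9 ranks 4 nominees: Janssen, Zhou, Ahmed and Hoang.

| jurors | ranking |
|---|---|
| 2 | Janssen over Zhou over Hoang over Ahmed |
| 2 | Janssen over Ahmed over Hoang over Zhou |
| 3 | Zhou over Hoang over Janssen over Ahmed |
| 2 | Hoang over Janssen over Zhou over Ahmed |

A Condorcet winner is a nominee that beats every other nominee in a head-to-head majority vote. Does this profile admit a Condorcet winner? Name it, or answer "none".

Check each pair by majority over 9 ballots:
Janssen vs Zhou: Janssen preferred on 2+2+2 = 6 ballots; Janssen wins 6–3.
Janssen–Ahmed: Janssen 9–0.
Janssen–Hoang: Hoang 5–4.
Zhou vs Ahmed: Zhou, 7–2.
Zhou vs Hoang: Zhou is ranked higher on 2+3 = 5 ballots, Hoang on 4. Zhou wins 5–4.
Ahmed vs Hoang: Ahmed is ranked higher on 2 ballots, Hoang on 7. Hoang wins 7–2.
Every nominee loses at least once (Janssen loses to Hoang; Zhou loses to Janssen; Ahmed loses to Janssen; Hoang loses to Zhou). The majority relation contains the cycle Janssen beats Zhou beats Hoang beats Janssen, so there is no Condorcet winner.

none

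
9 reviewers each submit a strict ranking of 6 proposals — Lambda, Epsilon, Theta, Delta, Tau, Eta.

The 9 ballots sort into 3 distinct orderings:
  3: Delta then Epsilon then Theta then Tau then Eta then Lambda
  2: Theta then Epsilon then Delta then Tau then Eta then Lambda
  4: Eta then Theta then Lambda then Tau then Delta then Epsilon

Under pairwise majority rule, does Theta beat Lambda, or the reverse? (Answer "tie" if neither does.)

Theta

Ballots ranking Theta above Lambda: 3 + 2 + 4 = 9.
Ballots ranking Lambda above Theta: 9 − 9 = 0.
Theta wins the head-to-head 9–0.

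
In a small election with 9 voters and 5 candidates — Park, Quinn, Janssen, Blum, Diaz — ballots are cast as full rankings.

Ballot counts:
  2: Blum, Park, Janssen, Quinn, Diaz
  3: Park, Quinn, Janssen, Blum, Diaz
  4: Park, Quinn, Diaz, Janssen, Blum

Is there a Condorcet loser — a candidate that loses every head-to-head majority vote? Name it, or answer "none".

Head-to-head results (9 voters):
Park–Quinn: Park 9–0.
Park vs Janssen: Park is ranked higher on 2+3+4 = 9 ballots, Janssen on 0. Park wins 9–0.
Park vs Blum: Park preferred on 3+4 = 7 ballots; Park wins 7–2.
Park vs Diaz: 9 to 0, Park.
Quinn vs Janssen: 7 to 2, Quinn.
Quinn vs Blum: Quinn wins 7–2.
Quinn vs Diaz: Quinn, 9–0.
Janssen vs Blum: 3+4 = 7 for Janssen, 2 for Blum — Janssen by 7–2.
Janssen vs Diaz: 2+3 = 5 for Janssen, 4 for Diaz — Janssen by 5–4.
Blum–Diaz: Blum 5–4.
Diaz loses to every other candidate — it is the Condorcet loser.

Diaz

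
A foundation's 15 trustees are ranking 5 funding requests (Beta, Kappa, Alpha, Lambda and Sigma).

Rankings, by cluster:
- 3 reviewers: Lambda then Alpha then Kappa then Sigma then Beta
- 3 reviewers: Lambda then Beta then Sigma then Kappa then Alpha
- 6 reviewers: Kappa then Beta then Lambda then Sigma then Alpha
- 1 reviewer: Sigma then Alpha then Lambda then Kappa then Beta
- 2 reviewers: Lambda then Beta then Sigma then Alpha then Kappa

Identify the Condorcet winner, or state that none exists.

Check each pair by majority over 15 ballots:
Beta vs Kappa: Kappa wins 10–5.
Beta–Alpha: Beta 11–4.
Beta vs Lambda: Lambda wins 9–6.
Beta–Sigma: Beta 11–4.
Kappa vs Alpha: Kappa wins 9–6.
Kappa vs Lambda: Lambda, 9–6.
Kappa vs Sigma: Kappa, 9–6.
Alpha vs Lambda: Lambda wins 14–1.
Alpha vs Sigma: Sigma wins 12–3.
Lambda–Sigma: Lambda 14–1.
Lambda beats each of Beta, Kappa, Alpha, Sigma — Lambda is the Condorcet winner.

Lambda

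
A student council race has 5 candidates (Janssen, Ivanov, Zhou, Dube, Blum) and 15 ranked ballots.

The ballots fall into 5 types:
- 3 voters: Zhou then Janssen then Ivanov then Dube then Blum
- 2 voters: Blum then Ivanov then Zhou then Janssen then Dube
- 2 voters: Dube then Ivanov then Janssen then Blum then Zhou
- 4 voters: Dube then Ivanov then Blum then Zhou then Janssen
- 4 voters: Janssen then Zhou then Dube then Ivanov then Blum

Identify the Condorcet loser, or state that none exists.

Pairwise majorities:
Janssen vs Ivanov: Ivanov wins 8–7.
Janssen vs Zhou: 6 to 9, Zhou.
Janssen vs Dube: Janssen, 9–6.
Janssen–Blum: Janssen 9–6.
Ivanov vs Zhou: 2+2+4 = 8 for Ivanov, 7 for Zhou — Ivanov by 8–7.
Ivanov vs Dube: 5 to 10, Dube.
Ivanov vs Blum: Ivanov, 13–2.
Zhou vs Dube: Zhou wins 9–6.
Zhou vs Blum: Blum, 8–7.
Dube vs Blum: Dube preferred on 3+2+4+4 = 13 ballots; Dube wins 13–2.
No candidate is winless: Janssen beats Dube; Ivanov beats Janssen; Zhou beats Janssen; Dube beats Ivanov; Blum beats Zhou. There is no Condorcet loser.

none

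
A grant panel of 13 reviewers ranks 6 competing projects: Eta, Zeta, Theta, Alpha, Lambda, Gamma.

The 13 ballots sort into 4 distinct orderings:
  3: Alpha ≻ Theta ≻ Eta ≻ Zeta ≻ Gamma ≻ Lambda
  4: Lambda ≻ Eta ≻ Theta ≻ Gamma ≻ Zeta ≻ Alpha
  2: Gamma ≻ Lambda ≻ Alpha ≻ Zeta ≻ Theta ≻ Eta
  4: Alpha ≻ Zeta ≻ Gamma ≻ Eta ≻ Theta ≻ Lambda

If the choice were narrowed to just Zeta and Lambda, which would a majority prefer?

Zeta

Ballots ranking Zeta above Lambda: 3 + 4 = 7.
Ballots ranking Lambda above Zeta: 13 − 7 = 6.
Zeta wins the head-to-head 7–6.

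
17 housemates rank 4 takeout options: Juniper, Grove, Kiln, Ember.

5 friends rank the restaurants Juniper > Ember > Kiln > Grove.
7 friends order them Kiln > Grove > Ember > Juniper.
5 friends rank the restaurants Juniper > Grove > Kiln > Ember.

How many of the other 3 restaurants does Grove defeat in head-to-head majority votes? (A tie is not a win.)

Grove against each rival (17 friends):
Grove vs Juniper: Juniper wins 10–7.
Grove vs Kiln: Kiln, 12–5.
Grove vs Ember: Grove wins 12–5.
Grove beats Ember; loses to Juniper, Kiln — 1 pairwise win.

1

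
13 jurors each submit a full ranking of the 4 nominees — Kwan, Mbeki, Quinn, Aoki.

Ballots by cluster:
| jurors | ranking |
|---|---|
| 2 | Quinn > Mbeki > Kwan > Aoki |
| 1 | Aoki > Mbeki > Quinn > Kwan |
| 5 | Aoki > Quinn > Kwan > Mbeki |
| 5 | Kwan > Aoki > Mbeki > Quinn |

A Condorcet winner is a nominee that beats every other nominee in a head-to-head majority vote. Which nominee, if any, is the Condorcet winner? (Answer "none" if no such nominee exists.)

none

Head-to-head results (13 jurors):
Kwan vs Mbeki: 10 to 3, Kwan.
Kwan vs Quinn: 5 to 8, Quinn.
Kwan vs Aoki: 7 to 6, Kwan.
Mbeki vs Quinn: 1+5 = 6 for Mbeki, 7 for Quinn — Quinn by 7–6.
Mbeki vs Aoki: 2 for Mbeki, 11 for Aoki — Aoki by 11–2.
Quinn vs Aoki: 2 for Quinn, 11 for Aoki — Aoki by 11–2.
No nominee is unbeaten: Kwan loses to Quinn; Mbeki loses to Kwan; Quinn loses to Aoki; Aoki loses to Kwan. In particular Kwan > Aoki > Quinn > Kwan is a majority cycle — no Condorcet winner exists.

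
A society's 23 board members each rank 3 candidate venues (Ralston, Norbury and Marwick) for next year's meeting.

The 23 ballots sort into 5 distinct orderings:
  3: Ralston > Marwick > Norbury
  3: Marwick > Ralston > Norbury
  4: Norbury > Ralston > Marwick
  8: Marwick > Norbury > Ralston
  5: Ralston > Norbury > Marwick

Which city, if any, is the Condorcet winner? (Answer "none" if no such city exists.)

Check each pair by majority over 23 ballots:
Ralston vs Norbury: 11 to 12, Norbury.
Ralston vs Marwick: 3+4+5 = 12 for Ralston, 11 for Marwick — Ralston by 12–11.
Norbury vs Marwick: 9 to 14, Marwick.
Each city drops at least one matchup (Ralston loses to Norbury; Norbury loses to Marwick; Marwick loses to Ralston); the cycle Ralston → Marwick → Norbury → Ralston rules out a Condorcet winner.

none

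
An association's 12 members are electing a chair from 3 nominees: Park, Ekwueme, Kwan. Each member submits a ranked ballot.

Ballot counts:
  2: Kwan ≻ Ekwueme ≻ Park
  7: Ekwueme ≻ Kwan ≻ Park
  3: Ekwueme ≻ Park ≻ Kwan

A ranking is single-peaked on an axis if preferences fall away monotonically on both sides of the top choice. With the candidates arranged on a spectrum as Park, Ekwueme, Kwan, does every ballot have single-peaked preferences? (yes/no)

yes

Axis positions: Park=1, Ekwueme=2, Kwan=3.
Cluster 1 (peak Kwan at position 3): ranking walks positions 3-2-1, expanding outward from the peak — single-peaked.
Cluster 2 (peak Ekwueme at position 2): ranking walks positions 2-3-1, expanding outward from the peak — single-peaked.
Cluster 3 (peak Ekwueme at position 2): ranking walks positions 2-1-3, expanding outward from the peak — single-peaked.
Every ranking is single-peaked on this axis.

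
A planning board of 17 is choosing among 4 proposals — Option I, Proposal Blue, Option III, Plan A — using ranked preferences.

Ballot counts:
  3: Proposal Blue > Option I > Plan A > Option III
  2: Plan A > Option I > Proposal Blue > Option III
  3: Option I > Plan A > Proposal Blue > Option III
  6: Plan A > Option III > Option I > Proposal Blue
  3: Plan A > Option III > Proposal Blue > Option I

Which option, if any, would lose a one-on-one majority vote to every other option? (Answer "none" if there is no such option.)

Proposal Blue

Pairwise majorities:
Option I vs Proposal Blue: Option I wins 11–6.
Option I vs Option III: Option III wins 9–8.
Option I vs Plan A: Option I preferred on 3+3 = 6 ballots; Plan A wins 11–6.
Proposal Blue vs Option III: Option III, 9–8.
Proposal Blue–Plan A: Plan A 14–3.
Option III vs Plan A: 0 to 17, Plan A.
Proposal Blue is beaten in every head-to-head and is the Condorcet loser.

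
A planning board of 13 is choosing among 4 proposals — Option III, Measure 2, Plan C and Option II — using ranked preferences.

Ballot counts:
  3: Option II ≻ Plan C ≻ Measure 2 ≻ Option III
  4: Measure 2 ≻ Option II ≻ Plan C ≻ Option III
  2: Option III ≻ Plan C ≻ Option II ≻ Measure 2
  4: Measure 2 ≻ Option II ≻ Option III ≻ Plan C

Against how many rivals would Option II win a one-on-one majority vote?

2

Option II against each rival (13 council members):
Option II vs Option III: Option II preferred on 3+4+4 = 11 ballots; Option II wins 11–2.
Option II vs Measure 2: 5 to 8, Measure 2.
Option II vs Plan C: Option II is ranked higher on 3+4+4 = 11 ballots, Plan C on 2. Option II wins 11–2.
Option II beats Option III, Plan C; loses to Measure 2 — 2 pairwise wins.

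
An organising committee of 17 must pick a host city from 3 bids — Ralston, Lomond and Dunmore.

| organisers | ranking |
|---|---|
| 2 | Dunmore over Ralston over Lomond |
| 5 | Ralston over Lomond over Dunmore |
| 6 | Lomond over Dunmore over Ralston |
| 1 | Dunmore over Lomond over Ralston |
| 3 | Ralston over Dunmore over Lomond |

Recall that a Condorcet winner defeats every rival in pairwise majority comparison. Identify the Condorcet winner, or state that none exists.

none

Pairwise majorities:
Ralston–Lomond: Ralston 10–7.
Ralston vs Dunmore: Ralston is ranked higher on 5+3 = 8 ballots, Dunmore on 9. Dunmore wins 9–8.
Lomond vs Dunmore: 5+6 = 11 for Lomond, 6 for Dunmore — Lomond by 11–6.
Every city loses at least once (Ralston loses to Dunmore; Lomond loses to Ralston; Dunmore loses to Lomond). The majority relation contains the cycle Ralston beats Lomond beats Dunmore beats Ralston, so there is no Condorcet winner.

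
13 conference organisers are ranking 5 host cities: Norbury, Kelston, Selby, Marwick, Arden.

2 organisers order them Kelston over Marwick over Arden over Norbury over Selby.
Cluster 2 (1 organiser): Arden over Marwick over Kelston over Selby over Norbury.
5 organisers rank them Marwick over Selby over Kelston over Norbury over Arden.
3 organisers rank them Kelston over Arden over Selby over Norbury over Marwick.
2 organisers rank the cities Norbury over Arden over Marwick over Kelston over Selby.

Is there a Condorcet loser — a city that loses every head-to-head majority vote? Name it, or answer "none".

none

Head-to-head results (13 organisers):
Norbury vs Kelston: Kelston wins 11–2.
Norbury vs Selby: Selby wins 9–4.
Norbury vs Marwick: Norbury is ranked higher on 3+2 = 5 ballots, Marwick on 8. Marwick wins 8–5.
Norbury vs Arden: 5+2 = 7 for Norbury, 6 for Arden — Norbury by 7–6.
Kelston vs Selby: Kelston wins 8–5.
Kelston vs Marwick: Marwick wins 8–5.
Kelston–Arden: Kelston 10–3.
Selby vs Marwick: Selby preferred on 3 ballots; Marwick wins 10–3.
Selby vs Arden: Selby preferred on 5 ballots; Arden wins 8–5.
Marwick vs Arden: Marwick wins 7–6.
No city is winless: Norbury beats Arden; Kelston beats Norbury; Selby beats Norbury; Marwick beats Norbury; Arden beats Selby. There is no Condorcet loser.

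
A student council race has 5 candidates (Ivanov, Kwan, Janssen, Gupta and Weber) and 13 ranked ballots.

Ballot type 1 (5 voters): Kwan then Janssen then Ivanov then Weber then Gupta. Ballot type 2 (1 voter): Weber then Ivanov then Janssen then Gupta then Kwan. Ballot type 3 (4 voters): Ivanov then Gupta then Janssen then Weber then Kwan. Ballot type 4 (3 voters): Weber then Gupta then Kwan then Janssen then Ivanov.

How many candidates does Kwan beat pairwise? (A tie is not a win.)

2

Kwan against each rival (13 voters):
Kwan vs Ivanov: Kwan, 8–5.
Kwan vs Janssen: Kwan wins 8–5.
Kwan vs Gupta: Gupta, 8–5.
Kwan vs Weber: Weber, 8–5.
Kwan beats Ivanov, Janssen; loses to Gupta, Weber — 2 pairwise wins.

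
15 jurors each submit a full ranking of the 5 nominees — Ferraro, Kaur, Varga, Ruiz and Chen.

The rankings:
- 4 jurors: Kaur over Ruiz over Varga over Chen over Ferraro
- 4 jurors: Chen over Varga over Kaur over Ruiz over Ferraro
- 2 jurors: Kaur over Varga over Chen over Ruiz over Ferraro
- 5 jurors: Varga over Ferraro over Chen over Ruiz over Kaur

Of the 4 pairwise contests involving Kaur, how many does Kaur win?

2

Kaur against each rival (15 jurors):
Kaur vs Ferraro: 4+4+2 = 10 for Kaur, 5 for Ferraro — Kaur by 10–5.
Kaur vs Varga: Varga, 9–6.
Kaur vs Ruiz: Kaur is ranked higher on 4+4+2 = 10 ballots, Ruiz on 5. Kaur wins 10–5.
Kaur vs Chen: Kaur is ranked higher on 4+2 = 6 ballots, Chen on 9. Chen wins 9–6.
Kaur beats Ferraro, Ruiz; loses to Varga, Chen — 2 pairwise wins.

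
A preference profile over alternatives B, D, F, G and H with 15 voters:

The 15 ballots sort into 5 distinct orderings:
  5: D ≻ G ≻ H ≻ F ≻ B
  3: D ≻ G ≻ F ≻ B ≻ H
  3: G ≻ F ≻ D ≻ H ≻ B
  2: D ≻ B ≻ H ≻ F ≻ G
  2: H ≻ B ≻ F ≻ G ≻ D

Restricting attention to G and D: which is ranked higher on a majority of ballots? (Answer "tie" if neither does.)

D

Ballots ranking G above D: 3 + 2 = 5.
Ballots ranking D above G: 15 − 5 = 10.
D wins the head-to-head 10–5.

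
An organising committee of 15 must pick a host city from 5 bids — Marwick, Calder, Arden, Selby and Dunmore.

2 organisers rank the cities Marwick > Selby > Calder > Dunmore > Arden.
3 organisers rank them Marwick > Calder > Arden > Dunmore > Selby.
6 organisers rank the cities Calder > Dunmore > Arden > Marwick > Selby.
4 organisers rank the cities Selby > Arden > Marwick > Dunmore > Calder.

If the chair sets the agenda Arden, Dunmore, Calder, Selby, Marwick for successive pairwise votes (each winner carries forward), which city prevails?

Marwick

Round 1: Arden vs Dunmore — 7–8, Dunmore advances.
Round 2: Dunmore vs Calder — 4–11, Calder advances.
Round 3: Calder vs Selby — 9–6, Calder advances.
Round 4: Calder vs Marwick — 6–9, Marwick advances.
Marwick survives the agenda.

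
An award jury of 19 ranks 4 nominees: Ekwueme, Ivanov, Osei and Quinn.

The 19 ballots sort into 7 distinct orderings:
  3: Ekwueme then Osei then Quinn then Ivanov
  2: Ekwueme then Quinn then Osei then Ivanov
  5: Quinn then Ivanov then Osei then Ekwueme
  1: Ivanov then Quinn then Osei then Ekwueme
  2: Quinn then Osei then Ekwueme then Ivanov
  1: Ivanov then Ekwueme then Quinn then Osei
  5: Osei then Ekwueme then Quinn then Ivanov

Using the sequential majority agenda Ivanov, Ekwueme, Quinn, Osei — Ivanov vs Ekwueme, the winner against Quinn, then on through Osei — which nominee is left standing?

Osei

Round 1: Ivanov vs Ekwueme — 7–12, Ekwueme advances.
Round 2: Ekwueme vs Quinn — 11–8, Ekwueme advances.
Round 3: Ekwueme vs Osei — 6–13, Osei advances.
The agenda winner is Osei.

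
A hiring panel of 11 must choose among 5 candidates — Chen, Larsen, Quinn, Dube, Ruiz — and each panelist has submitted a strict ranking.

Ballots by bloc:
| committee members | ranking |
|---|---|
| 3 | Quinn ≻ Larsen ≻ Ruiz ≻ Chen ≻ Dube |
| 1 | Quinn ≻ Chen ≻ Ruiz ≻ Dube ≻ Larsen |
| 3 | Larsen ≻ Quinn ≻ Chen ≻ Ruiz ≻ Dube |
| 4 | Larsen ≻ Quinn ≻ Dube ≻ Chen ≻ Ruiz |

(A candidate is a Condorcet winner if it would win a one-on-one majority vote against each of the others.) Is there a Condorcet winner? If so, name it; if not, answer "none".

Larsen

Head-to-head results (11 committee members):
Chen vs Larsen: 1 for Chen, 10 for Larsen — Larsen by 10–1.
Chen–Quinn: Quinn 11–0.
Chen vs Dube: Chen, 7–4.
Chen vs Ruiz: Chen, 8–3.
Larsen–Quinn: Larsen 7–4.
Larsen vs Dube: Larsen preferred on 3+3+4 = 10 ballots; Larsen wins 10–1.
Larsen vs Ruiz: Larsen preferred on 3+3+4 = 10 ballots; Larsen wins 10–1.
Quinn vs Dube: Quinn preferred on 3+1+3+4 = 11 ballots; Quinn wins 11–0.
Quinn–Ruiz: Quinn 11–0.
Dube vs Ruiz: Ruiz wins 7–4.
Only Larsen has no losses; Larsen is the Condorcet winner.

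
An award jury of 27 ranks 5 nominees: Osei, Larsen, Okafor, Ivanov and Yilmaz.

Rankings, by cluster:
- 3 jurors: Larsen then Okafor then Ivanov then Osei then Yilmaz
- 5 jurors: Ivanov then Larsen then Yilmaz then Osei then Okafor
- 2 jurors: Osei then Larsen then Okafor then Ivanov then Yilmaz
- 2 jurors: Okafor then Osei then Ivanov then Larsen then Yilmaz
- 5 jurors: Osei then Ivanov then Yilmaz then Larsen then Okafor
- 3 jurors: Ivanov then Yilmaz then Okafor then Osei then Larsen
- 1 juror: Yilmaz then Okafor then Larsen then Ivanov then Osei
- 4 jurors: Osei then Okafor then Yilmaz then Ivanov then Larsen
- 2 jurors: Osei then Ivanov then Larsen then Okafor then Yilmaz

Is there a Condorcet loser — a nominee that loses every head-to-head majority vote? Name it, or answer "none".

Okafor

Head-to-head results (27 jurors):
Osei vs Larsen: 2+2+5+3+4+2 = 18 for Osei, 9 for Larsen — Osei by 18–9.
Osei vs Okafor: Osei wins 18–9.
Osei vs Ivanov: Osei, 15–12.
Osei vs Yilmaz: 3+2+2+5+4+2 = 18 for Osei, 9 for Yilmaz — Osei by 18–9.
Larsen vs Okafor: Larsen, 17–10.
Larsen vs Ivanov: Ivanov wins 21–6.
Larsen vs Yilmaz: Larsen wins 14–13.
Okafor vs Ivanov: Ivanov wins 15–12.
Okafor vs Yilmaz: 13 to 14, Yilmaz.
Ivanov–Yilmaz: Ivanov 22–5.
Only Okafor has no wins; Okafor is the Condorcet loser.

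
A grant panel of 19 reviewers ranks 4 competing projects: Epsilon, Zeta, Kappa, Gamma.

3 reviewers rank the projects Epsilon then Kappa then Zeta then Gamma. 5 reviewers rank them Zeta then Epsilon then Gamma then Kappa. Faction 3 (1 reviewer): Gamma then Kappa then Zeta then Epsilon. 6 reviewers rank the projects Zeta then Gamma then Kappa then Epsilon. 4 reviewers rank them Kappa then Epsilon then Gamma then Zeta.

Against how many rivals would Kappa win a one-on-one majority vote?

Kappa against each rival (19 reviewers):
Kappa vs Epsilon: Kappa, 11–8.
Kappa vs Zeta: Zeta wins 11–8.
Kappa–Gamma: Gamma 12–7.
Kappa beats Epsilon; loses to Zeta, Gamma — 1 pairwise win.

1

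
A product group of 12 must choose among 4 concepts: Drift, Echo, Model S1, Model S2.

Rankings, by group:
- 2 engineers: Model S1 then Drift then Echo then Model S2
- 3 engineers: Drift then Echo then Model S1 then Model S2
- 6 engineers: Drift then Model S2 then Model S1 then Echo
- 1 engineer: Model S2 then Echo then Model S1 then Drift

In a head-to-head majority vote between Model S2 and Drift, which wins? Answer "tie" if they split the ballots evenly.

Drift

Ballots ranking Model S2 above Drift: 1.
Ballots ranking Drift above Model S2: 12 − 1 = 11.
Drift wins the head-to-head 11–1.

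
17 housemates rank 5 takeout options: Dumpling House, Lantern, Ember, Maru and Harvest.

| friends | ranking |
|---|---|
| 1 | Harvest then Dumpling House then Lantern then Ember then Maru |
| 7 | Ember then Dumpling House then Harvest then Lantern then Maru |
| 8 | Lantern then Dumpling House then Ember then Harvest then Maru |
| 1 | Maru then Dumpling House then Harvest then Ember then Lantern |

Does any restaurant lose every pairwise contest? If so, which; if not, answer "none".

Maru

Head-to-head results (17 friends):
Dumpling House vs Lantern: Dumpling House, 9–8.
Dumpling House vs Ember: 1+8+1 = 10 for Dumpling House, 7 for Ember — Dumpling House by 10–7.
Dumpling House vs Maru: Dumpling House wins 16–1.
Dumpling House vs Harvest: 7+8+1 = 16 for Dumpling House, 1 for Harvest — Dumpling House by 16–1.
Lantern–Ember: Lantern 9–8.
Lantern–Maru: Lantern 16–1.
Lantern vs Harvest: Harvest, 9–8.
Ember vs Maru: Ember, 16–1.
Ember vs Harvest: Ember preferred on 7+8 = 15 ballots; Ember wins 15–2.
Maru–Harvest: Harvest 16–1.
Maru is beaten in every head-to-head and is the Condorcet loser.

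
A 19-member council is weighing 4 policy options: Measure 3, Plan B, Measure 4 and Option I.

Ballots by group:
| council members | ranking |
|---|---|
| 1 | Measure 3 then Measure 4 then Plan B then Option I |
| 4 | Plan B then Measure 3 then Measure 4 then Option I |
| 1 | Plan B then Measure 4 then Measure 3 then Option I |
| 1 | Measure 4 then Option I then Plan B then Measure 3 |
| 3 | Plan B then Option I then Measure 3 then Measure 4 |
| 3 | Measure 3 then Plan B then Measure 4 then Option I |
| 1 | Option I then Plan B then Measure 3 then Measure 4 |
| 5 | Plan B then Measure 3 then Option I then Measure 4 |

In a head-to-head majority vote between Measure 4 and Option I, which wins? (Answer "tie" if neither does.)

Measure 4

Ballots ranking Measure 4 above Option I: 1 + 4 + 1 + 1 + 3 = 10.
Ballots ranking Option I above Measure 4: 19 − 10 = 9.
Measure 4 wins the head-to-head 10–9.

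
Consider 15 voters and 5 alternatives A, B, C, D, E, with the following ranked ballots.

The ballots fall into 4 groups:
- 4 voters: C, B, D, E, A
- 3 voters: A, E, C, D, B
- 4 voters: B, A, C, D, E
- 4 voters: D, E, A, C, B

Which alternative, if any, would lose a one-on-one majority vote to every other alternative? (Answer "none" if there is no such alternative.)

none

Pairwise majorities:
A vs B: B, 8–7.
A vs C: A preferred on 3+4+4 = 11 ballots; A wins 11–4.
A vs D: A preferred on 3+4 = 7 ballots; D wins 8–7.
A vs E: 3+4 = 7 for A, 8 for E — E by 8–7.
B vs C: C, 11–4.
B vs D: 4+4 = 8 for B, 7 for D — B by 8–7.
B vs E: B, 8–7.
C vs D: C is ranked higher on 4+3+4 = 11 ballots, D on 4. C wins 11–4.
C vs E: 8 to 7, C.
D vs E: D wins 12–3.
Each alternative has at least one pairwise win (A beats C; B beats A; C beats B; D beats A; E beats A) — no Condorcet loser.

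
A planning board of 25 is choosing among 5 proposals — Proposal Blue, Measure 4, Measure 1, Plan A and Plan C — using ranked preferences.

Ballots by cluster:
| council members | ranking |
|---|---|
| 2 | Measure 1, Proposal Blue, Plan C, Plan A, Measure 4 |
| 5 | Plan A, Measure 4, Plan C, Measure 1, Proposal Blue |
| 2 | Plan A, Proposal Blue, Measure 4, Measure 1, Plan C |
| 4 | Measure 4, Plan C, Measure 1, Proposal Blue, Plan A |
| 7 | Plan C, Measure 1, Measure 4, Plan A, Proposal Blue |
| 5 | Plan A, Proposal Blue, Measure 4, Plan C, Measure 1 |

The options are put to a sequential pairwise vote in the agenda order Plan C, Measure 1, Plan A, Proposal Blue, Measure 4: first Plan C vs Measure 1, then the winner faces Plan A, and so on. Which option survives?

Measure 4

Round 1: Plan C vs Measure 1 — 21–4, Plan C advances.
Round 2: Plan C vs Plan A — 13–12, Plan C advances.
Round 3: Plan C vs Proposal Blue — 16–9, Plan C advances.
Round 4: Plan C vs Measure 4 — 9–16, Measure 4 advances.
Measure 4 survives the agenda.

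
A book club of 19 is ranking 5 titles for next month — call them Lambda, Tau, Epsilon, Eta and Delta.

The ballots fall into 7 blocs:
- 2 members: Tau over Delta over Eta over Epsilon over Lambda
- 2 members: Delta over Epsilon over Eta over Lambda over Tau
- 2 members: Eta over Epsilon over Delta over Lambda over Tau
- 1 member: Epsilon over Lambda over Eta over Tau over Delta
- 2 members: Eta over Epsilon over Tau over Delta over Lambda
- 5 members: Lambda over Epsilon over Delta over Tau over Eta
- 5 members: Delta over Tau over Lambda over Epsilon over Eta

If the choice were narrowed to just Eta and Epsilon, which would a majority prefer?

Ballots ranking Eta above Epsilon: 2 + 2 + 2 = 6.
Ballots ranking Epsilon above Eta: 19 − 6 = 13.
Epsilon wins the head-to-head 13–6.

Epsilon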